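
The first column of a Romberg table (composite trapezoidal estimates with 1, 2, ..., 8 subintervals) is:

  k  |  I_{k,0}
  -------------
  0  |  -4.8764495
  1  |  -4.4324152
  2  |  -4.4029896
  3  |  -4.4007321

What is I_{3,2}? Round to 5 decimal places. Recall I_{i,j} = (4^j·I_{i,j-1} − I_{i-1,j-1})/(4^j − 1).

Richardson extrapolation on the trapezoidal column (denominator 4−1=3):
I_{2,1} = -4.4029896 + (-4.4029896 − (-4.4324152))/3 = -4.3931811
I_{3,1} = (4·(-4.4007321) − (-4.4029896)) / 3 = -4.3999796
I_{3,2} = (16·(-4.3999796) − (-4.3931811)) / 15 = -4.4004328

-4.40043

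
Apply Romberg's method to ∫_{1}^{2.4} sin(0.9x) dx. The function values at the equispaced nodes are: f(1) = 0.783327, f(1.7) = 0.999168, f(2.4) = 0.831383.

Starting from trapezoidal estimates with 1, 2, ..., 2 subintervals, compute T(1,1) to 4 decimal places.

T(0,0) (trapezoid, 1 panel, h=1.4000): 1.130297
T(1,0) (trapezoid, 2 panels, h=0.7000): 1.264566
T(1,1) = 1.264566 + (1.264566 − 1.130297)/3 = 1.309322

1.3093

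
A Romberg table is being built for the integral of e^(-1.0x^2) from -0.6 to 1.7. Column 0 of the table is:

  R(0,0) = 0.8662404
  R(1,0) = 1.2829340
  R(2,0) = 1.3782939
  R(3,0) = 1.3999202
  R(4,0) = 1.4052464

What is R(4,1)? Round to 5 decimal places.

1.40702

Richardson extrapolation on the trapezoidal column (denominator 4−1=3):
R(4,1) = (4·1.4052464 − 1.3999202) / 3 = 1.4070218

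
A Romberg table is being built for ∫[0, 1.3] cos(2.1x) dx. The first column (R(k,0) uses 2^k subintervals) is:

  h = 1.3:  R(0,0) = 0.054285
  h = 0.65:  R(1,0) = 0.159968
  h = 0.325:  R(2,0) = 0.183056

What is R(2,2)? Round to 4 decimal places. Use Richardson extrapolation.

R(1,1) = 0.159968 + (0.159968 − 0.054285)/3 = 0.195196
R(2,1) = (4·0.183056 − 0.159968) / 3 = 0.190752
R(2,2) = (16·0.190752 − 0.195196) / 15 = 0.190456
(Column j=1 coincides with Simpson's rule on the same nodes.)

0.1905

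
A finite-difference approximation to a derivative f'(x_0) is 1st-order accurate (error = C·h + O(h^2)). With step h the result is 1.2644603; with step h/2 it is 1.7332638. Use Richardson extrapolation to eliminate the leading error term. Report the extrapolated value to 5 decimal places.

The leading error scales as h; refining by a factor of 2 reduces it by 2^1 = 2.
Extrapolated value = (2·A(h/2) − A(h)) / (2 − 1)
= (2·1.7332638 − 1.2644603) / 1
= 2.2020673 / 1 = 2.2020673

2.20207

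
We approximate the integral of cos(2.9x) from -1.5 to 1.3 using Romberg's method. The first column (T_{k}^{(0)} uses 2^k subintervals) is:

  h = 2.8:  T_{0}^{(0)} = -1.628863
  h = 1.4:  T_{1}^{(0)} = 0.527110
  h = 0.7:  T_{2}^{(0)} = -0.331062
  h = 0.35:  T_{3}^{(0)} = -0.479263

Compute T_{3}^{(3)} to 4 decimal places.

Richardson extrapolation on the trapezoidal column (denominator 4−1=3):
T_{1}^{(1)} = (4·0.527110 − (-1.628863)) / 3 = 1.245768
T_{2}^{(1)} = (4·(-0.331062) − 0.527110) / 3 = -0.617119
T_{3}^{(1)} = -0.479263 + (-0.479263 − (-0.331062))/3 = -0.528663
T_{2}^{(2)} = -0.617119 + (-0.617119 − 1.245768)/15 = -0.741311
T_{3}^{(2)} = (16·(-0.528663) − (-0.617119)) / 15 = -0.522766
T_{3}^{(3)} = (64·(-0.522766) − (-0.741311)) / 63 = -0.519297

-0.5193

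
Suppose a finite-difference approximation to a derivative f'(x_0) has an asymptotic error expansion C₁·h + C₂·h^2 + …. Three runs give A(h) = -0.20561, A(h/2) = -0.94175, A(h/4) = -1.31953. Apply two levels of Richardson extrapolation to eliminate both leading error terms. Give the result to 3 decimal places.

First eliminate the h term (factor 2^1 = 2):
  B₁ = (2·(-0.94175) − (-0.20561))/1 = -1.67789
  B₂ = (2·(-1.31953) − (-0.94175))/1 = -1.69731
Then eliminate the h^2 term (factor 2^2 = 4):
  (4·(-1.69731) − (-1.67789))/3 = -1.70378

-1.704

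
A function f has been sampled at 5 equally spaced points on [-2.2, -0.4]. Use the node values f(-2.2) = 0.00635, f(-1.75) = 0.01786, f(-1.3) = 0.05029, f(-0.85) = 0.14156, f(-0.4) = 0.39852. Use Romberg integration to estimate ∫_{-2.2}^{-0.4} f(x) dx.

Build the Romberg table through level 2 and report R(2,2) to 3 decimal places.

0.171

R(0,0) (trapezoid, 1 panel, h=1.8000): 0.36438
R(1,0) (trapezoid, 2 panels, h=0.9000): 0.22745
R(2,0) (trapezoid, 4 panels, h=0.4500): 0.18547
R(1,1) = 0.22745 + (0.22745 − 0.36438)/3 = 0.18181
R(2,1) = 0.18547 + (0.18547 − 0.22745)/3 = 0.17148
R(2,2) = 0.17148 + (0.17148 − 0.18181)/15 = 0.17079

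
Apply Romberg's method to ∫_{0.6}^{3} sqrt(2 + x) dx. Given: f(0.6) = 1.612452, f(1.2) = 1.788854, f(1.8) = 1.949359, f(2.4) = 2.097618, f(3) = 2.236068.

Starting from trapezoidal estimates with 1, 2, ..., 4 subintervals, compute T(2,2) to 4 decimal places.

T(0,0) (trapezoid, 1 panel, h=2.4000): 4.618224
T(1,0) (trapezoid, 2 panels, h=1.2000): 4.648343
T(2,0) (trapezoid, 4 panels, h=0.6000): 4.656055
T(1,1) = 4.648343 + (4.648343 − 4.618224)/3 = 4.658383
T(2,1) = 4.656055 + (4.656055 − 4.648343)/3 = 4.658626
T(2,2) = 4.658626 + (4.658626 − 4.658383)/15 = 4.658642

4.6586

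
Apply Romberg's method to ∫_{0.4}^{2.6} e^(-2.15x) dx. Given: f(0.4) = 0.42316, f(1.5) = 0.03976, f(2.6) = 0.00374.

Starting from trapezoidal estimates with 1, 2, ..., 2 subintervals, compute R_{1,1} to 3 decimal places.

0.215

R_{0,0} (trapezoid, 1 panel, h=2.2000): 0.46959
R_{1,0} (trapezoid, 2 panels, h=1.1000): 0.27853
R_{1,1} = 0.27853 + (0.27853 − 0.46959)/3 = 0.21484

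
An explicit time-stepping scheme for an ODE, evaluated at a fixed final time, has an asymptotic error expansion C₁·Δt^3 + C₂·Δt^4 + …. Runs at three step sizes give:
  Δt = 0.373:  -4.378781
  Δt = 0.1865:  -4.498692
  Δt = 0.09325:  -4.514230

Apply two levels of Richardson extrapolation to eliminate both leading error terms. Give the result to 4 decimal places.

First eliminate the Δt^3 term (factor 2^3 = 8):
  B₁ = (8·(-4.498692) − (-4.378781))/7 = -4.515822
  B₂ = (8·(-4.514230) − (-4.498692))/7 = -4.516450
Then eliminate the Δt^4 term (factor 2^4 = 16):
  (16·(-4.516450) − (-4.515822))/15 = -4.516492

-4.5165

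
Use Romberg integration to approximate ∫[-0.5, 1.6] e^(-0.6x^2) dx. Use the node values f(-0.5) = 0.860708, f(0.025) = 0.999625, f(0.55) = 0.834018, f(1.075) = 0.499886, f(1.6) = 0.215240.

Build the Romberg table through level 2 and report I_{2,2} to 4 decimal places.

I_{0,0} (trapezoid, 1 panel, h=2.1000): 1.129745
I_{1,0} (trapezoid, 2 panels, h=1.0500): 1.440592
I_{2,0} (trapezoid, 4 panels, h=0.5250): 1.507539
I_{1,1} = 1.440592 + (1.440592 − 1.129745)/3 = 1.544208
I_{2,1} = 1.507539 + (1.507539 − 1.440592)/3 = 1.529855
I_{2,2} = 1.529855 + (1.529855 − 1.544208)/15 = 1.528898

1.5289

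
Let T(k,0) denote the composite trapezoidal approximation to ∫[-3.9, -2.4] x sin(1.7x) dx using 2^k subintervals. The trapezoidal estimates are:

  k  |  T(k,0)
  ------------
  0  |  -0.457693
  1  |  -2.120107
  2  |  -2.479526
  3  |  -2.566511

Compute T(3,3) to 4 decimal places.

Richardson extrapolation on the trapezoidal column (denominator 4−1=3):
T(1,1) = -2.120107 + (-2.120107 − (-0.457693))/3 = -2.674245
T(2,1) = (4·(-2.479526) − (-2.120107)) / 3 = -2.599332
T(3,1) = (4·(-2.566511) − (-2.479526)) / 3 = -2.595506
T(2,2) = (16·(-2.599332) − (-2.674245)) / 15 = -2.594338
T(3,2) = (16·(-2.595506) − (-2.599332)) / 15 = -2.595251
T(3,3) = (64·(-2.595251) − (-2.594338)) / 63 = -2.595265
(Column j=1 coincides with Simpson's rule on the same nodes.)

-2.5953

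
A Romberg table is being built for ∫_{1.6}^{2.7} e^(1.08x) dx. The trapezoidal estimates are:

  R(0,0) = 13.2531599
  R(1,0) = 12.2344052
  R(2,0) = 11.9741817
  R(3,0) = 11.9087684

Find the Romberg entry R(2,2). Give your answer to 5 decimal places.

11.88695

Richardson extrapolation on the trapezoidal column (denominator 4−1=3):
R(1,1) = (4·12.2344052 − 13.2531599) / 3 = 11.8948203
R(2,1) = 11.9741817 + (11.9741817 − 12.2344052)/3 = 11.8874405
R(2,2) = 11.8874405 + (11.8874405 − 11.8948203)/15 = 11.8869485
(Column j=1 coincides with Simpson's rule on the same nodes.)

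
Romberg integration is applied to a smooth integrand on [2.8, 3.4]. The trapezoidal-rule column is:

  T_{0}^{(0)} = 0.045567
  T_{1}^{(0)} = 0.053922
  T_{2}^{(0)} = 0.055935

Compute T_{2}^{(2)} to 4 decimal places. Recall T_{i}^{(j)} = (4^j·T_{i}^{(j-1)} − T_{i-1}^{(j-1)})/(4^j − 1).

0.0566

T_{1}^{(1)} = (4·0.053922 − 0.045567) / 3 = 0.056707
T_{2}^{(1)} = 0.055935 + (0.055935 − 0.053922)/3 = 0.056606
T_{2}^{(2)} = 0.056606 + (0.056606 − 0.056707)/15 = 0.056599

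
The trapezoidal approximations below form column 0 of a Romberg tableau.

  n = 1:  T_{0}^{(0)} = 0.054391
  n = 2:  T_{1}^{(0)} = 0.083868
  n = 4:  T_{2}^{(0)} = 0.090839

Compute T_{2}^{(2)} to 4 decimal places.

0.0931

T_{1}^{(1)} = (4·0.083868 − 0.054391) / 3 = 0.093694
T_{2}^{(1)} = 0.090839 + (0.090839 − 0.083868)/3 = 0.093163
T_{2}^{(2)} = (16·0.093163 − 0.093694) / 15 = 0.093128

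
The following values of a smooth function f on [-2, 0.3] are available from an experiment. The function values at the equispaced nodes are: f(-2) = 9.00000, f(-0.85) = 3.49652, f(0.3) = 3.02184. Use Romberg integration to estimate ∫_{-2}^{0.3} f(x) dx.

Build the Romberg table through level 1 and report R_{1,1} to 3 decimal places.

9.970

R_{0,0} (trapezoid, 1 panel, h=2.3000): 13.82512
R_{1,0} (trapezoid, 2 panels, h=1.1500): 10.93356
R_{1,1} = 10.93356 + (10.93356 − 13.82512)/3 = 9.96971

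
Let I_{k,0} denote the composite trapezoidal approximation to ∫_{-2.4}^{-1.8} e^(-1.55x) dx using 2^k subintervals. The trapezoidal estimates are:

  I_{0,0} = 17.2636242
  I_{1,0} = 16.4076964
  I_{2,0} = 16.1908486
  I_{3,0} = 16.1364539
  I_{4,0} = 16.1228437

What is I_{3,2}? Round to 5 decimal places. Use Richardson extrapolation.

16.11831

Richardson extrapolation on the trapezoidal column (denominator 4−1=3):
I_{2,1} = (4·16.1908486 − 16.4076964) / 3 = 16.1185660
I_{3,1} = (4·16.1364539 − 16.1908486) / 3 = 16.1183223
I_{3,2} = 16.1183223 + (16.1183223 − 16.1185660)/15 = 16.1183061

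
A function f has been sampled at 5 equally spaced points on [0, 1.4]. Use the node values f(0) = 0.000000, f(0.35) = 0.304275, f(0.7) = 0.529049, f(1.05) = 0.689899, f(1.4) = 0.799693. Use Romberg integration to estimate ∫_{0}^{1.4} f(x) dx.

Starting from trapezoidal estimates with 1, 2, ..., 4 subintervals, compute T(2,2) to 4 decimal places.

T(0,0) (trapezoid, 1 panel, h=1.4000): 0.559785
T(1,0) (trapezoid, 2 panels, h=0.7000): 0.650227
T(2,0) (trapezoid, 4 panels, h=0.3500): 0.673074
T(1,1) = 0.650227 + (0.650227 − 0.559785)/3 = 0.680374
T(2,1) = 0.673074 + (0.673074 − 0.650227)/3 = 0.680690
T(2,2) = 0.680690 + (0.680690 − 0.680374)/15 = 0.680711

0.6807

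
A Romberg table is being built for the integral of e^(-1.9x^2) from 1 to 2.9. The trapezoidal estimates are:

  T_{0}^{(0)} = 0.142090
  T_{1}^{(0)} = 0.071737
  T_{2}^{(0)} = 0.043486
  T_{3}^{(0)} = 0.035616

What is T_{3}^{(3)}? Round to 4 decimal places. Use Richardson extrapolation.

T_{1}^{(1)} = 0.071737 + (0.071737 − 0.142090)/3 = 0.048286
T_{2}^{(1)} = (4·0.043486 − 0.071737) / 3 = 0.034069
T_{3}^{(1)} = (4·0.035616 − 0.043486) / 3 = 0.032993
T_{2}^{(2)} = 0.034069 + (0.034069 − 0.048286)/15 = 0.033121
T_{3}^{(2)} = 0.032993 + (0.032993 − 0.034069)/15 = 0.032921
T_{3}^{(3)} = 0.032921 + (0.032921 − 0.033121)/63 = 0.032918
(Column j=1 coincides with Simpson's rule on the same nodes.)

0.0329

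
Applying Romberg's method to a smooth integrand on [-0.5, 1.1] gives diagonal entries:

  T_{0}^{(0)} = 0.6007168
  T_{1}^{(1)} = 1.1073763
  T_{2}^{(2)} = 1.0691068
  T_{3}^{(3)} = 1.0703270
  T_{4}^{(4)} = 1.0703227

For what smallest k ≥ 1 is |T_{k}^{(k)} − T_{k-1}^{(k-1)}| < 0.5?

|T_{1}^{(1)} − T_{0}^{(0)}| = 0.5066595 ≥ 0.5
|T_{2}^{(2)} − T_{1}^{(1)}| = 0.0382695 < 0.5

k = 2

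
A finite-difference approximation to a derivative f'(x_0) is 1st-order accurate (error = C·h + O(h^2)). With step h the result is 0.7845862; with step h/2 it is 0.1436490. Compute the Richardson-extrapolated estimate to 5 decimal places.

-0.49729

The leading error scales as h; refining by a factor of 2 reduces it by 2^1 = 2.
Extrapolated value = (2·A(h/2) − A(h)) / (2 − 1)
= (2·0.1436490 − 0.7845862) / 1
= -0.4972882 / 1 = -0.4972882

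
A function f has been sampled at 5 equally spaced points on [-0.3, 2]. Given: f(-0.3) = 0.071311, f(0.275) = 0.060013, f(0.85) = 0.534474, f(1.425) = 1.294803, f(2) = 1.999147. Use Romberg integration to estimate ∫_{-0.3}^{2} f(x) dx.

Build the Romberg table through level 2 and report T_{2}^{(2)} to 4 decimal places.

1.6422

T_{0}^{(0)} (trapezoid, 1 panel, h=2.3000): 2.381027
T_{1}^{(0)} (trapezoid, 2 panels, h=1.1500): 1.805158
T_{2}^{(0)} (trapezoid, 4 panels, h=0.5750): 1.681598
T_{1}^{(1)} = 1.805158 + (1.805158 − 2.381027)/3 = 1.613202
T_{2}^{(1)} = 1.681598 + (1.681598 − 1.805158)/3 = 1.640411
T_{2}^{(2)} = 1.640411 + (1.640411 − 1.613202)/15 = 1.642225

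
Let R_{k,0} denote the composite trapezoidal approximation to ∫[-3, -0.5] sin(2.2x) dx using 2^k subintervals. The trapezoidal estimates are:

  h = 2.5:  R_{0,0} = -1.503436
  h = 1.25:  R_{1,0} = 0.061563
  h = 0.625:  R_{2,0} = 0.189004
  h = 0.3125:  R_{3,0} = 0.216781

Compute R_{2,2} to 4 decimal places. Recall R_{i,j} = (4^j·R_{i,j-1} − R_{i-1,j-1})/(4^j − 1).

Richardson extrapolation on the trapezoidal column (denominator 4−1=3):
R_{1,1} = 0.061563 + (0.061563 − (-1.503436))/3 = 0.583229
R_{2,1} = (4·0.189004 − 0.061563) / 3 = 0.231484
R_{2,2} = (16·0.231484 − 0.583229) / 15 = 0.208034

0.2080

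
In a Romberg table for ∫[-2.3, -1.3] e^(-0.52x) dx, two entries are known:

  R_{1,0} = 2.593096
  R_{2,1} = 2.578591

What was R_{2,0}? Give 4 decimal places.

2.5822

From R_{2,1} = (4·R_{2,0} − R_{1,0})/3, solve for R_{2,0}:
4·R_{2,0} = 3·2.578591 + 2.593096 = 10.328869
R_{2,0} = 2.582217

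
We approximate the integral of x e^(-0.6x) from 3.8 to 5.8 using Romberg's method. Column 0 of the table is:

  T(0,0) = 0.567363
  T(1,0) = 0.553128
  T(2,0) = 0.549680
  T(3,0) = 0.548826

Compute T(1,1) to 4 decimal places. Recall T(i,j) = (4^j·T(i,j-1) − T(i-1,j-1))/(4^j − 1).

0.5484

Richardson extrapolation on the trapezoidal column (denominator 4−1=3):
T(1,1) = (4·0.553128 − 0.567363) / 3 = 0.548383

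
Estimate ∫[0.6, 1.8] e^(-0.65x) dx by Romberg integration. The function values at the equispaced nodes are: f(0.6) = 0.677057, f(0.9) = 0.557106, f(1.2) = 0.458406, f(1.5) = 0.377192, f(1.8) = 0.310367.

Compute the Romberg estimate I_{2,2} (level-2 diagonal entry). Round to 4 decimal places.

0.5641

I_{0,0} (trapezoid, 1 panel, h=1.2000): 0.592454
I_{1,0} (trapezoid, 2 panels, h=0.6000): 0.571271
I_{2,0} (trapezoid, 4 panels, h=0.3000): 0.565925
I_{1,1} = 0.571271 + (0.571271 − 0.592454)/3 = 0.564210
I_{2,1} = 0.565925 + (0.565925 − 0.571271)/3 = 0.564143
I_{2,2} = 0.564143 + (0.564143 − 0.564210)/15 = 0.564139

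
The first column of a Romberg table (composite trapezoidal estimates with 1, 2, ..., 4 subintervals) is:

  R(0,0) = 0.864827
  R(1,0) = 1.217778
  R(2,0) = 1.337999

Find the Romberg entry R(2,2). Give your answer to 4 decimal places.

1.3809

Richardson extrapolation on the trapezoidal column (denominator 4−1=3):
R(1,1) = (4·1.217778 − 0.864827) / 3 = 1.335428
R(2,1) = (4·1.337999 − 1.217778) / 3 = 1.378073
R(2,2) = 1.378073 + (1.378073 − 1.335428)/15 = 1.380916
(Column j=1 coincides with Simpson's rule on the same nodes.)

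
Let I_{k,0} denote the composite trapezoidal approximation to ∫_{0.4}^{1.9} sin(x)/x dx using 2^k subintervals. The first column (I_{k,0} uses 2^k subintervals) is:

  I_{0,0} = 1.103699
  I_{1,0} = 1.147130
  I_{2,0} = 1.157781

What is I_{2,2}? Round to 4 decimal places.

Richardson extrapolation on the trapezoidal column (denominator 4−1=3):
I_{1,1} = (4·1.147130 − 1.103699) / 3 = 1.161607
I_{2,1} = 1.157781 + (1.157781 − 1.147130)/3 = 1.161331
I_{2,2} = 1.161331 + (1.161331 − 1.161607)/15 = 1.161313

1.1613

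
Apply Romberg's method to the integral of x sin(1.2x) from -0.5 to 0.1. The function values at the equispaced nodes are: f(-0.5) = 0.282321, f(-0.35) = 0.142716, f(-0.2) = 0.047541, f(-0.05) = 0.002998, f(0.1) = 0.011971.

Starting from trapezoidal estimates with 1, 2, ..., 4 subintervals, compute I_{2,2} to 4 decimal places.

I_{0,0} (trapezoid, 1 panel, h=0.6000): 0.088288
I_{1,0} (trapezoid, 2 panels, h=0.3000): 0.058406
I_{2,0} (trapezoid, 4 panels, h=0.1500): 0.051060
I_{1,1} = 0.058406 + (0.058406 − 0.088288)/3 = 0.048445
I_{2,1} = 0.051060 + (0.051060 − 0.058406)/3 = 0.048611
I_{2,2} = 0.048611 + (0.048611 − 0.048445)/15 = 0.048622

0.0486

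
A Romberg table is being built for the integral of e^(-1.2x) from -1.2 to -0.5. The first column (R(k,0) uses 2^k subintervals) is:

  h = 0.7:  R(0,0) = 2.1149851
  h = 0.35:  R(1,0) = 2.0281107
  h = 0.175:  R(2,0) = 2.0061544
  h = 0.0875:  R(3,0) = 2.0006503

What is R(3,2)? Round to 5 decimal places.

R(2,1) = 2.0061544 + (2.0061544 − 2.0281107)/3 = 1.9988356
R(3,1) = (4·2.0006503 − 2.0061544) / 3 = 1.9988156
R(3,2) = (16·1.9988156 − 1.9988356) / 15 = 1.9988143

1.99881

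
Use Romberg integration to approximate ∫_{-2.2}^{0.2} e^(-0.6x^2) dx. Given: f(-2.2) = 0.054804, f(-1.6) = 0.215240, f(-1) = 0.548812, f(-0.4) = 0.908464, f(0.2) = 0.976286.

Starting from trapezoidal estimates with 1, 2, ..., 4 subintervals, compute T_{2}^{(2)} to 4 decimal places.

T_{0}^{(0)} (trapezoid, 1 panel, h=2.4000): 1.237308
T_{1}^{(0)} (trapezoid, 2 panels, h=1.2000): 1.277228
T_{2}^{(0)} (trapezoid, 4 panels, h=0.6000): 1.312837
T_{1}^{(1)} = 1.277228 + (1.277228 − 1.237308)/3 = 1.290535
T_{2}^{(1)} = 1.312837 + (1.312837 − 1.277228)/3 = 1.324707
T_{2}^{(2)} = 1.324707 + (1.324707 − 1.290535)/15 = 1.326985

1.3270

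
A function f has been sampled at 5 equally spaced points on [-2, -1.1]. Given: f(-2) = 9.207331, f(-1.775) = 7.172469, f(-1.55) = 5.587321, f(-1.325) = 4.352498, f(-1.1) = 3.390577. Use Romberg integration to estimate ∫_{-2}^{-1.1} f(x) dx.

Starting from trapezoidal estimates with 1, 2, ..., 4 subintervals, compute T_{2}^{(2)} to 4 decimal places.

5.2403

T_{0}^{(0)} (trapezoid, 1 panel, h=0.9000): 5.669059
T_{1}^{(0)} (trapezoid, 2 panels, h=0.4500): 5.348824
T_{2}^{(0)} (trapezoid, 4 panels, h=0.2250): 5.267529
T_{1}^{(1)} = 5.348824 + (5.348824 − 5.669059)/3 = 5.242079
T_{2}^{(1)} = 5.267529 + (5.267529 − 5.348824)/3 = 5.240431
T_{2}^{(2)} = 5.240431 + (5.240431 − 5.242079)/15 = 5.240321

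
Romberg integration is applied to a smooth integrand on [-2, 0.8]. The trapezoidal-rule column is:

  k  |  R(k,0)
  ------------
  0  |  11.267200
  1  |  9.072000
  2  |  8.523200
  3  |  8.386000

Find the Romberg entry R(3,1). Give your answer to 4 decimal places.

Richardson extrapolation on the trapezoidal column (denominator 4−1=3):
R(3,1) = 8.386000 + (8.386000 − 8.523200)/3 = 8.340267

8.3403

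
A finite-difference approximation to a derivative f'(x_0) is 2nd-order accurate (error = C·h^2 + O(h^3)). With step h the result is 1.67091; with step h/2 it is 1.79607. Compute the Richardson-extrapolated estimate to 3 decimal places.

1.838

The leading error scales as h^2; refining by a factor of 2 reduces it by 2^2 = 4.
Extrapolated value = (4·A(h/2) − A(h)) / (4 − 1)
= (4·1.79607 − 1.67091) / 3
= 5.51337 / 3 = 1.83779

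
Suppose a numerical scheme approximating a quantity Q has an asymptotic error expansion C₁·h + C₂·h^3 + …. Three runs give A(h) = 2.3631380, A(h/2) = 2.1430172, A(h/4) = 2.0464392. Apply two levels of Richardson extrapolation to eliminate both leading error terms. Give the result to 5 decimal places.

First eliminate the h term (factor 2^1 = 2):
  B₁ = (2·2.1430172 − 2.3631380)/1 = 1.9228964
  B₂ = (2·2.0464392 − 2.1430172)/1 = 1.9498612
Then eliminate the h^3 term (factor 2^3 = 8):
  (8·1.9498612 − 1.9228964)/7 = 1.9537133

1.95371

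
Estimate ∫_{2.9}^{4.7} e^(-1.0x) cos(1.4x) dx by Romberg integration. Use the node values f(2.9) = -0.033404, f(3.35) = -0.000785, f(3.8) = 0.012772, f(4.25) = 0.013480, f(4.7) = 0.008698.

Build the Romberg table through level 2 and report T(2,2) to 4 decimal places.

T(0,0) (trapezoid, 1 panel, h=1.8000): -0.022235
T(1,0) (trapezoid, 2 panels, h=0.9000): 0.000377
T(2,0) (trapezoid, 4 panels, h=0.4500): 0.005901
T(1,1) = 0.000377 + (0.000377 − (-0.022235))/3 = 0.007914
T(2,1) = 0.005901 + (0.005901 − 0.000377)/3 = 0.007742
T(2,2) = 0.007742 + (0.007742 − 0.007914)/15 = 0.007731

0.0077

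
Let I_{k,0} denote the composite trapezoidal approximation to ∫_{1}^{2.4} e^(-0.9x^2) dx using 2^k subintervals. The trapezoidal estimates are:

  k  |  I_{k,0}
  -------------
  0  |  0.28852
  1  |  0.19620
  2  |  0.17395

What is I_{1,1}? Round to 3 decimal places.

Richardson extrapolation on the trapezoidal column (denominator 4−1=3):
I_{1,1} = (4·0.19620 − 0.28852) / 3 = 0.16543

0.165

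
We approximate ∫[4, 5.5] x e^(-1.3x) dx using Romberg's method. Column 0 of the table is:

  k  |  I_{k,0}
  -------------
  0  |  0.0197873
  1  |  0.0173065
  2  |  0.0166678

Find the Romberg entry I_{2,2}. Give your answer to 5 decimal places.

Richardson extrapolation on the trapezoidal column (denominator 4−1=3):
I_{1,1} = 0.0173065 + (0.0173065 − 0.0197873)/3 = 0.0164796
I_{2,1} = (4·0.0166678 − 0.0173065) / 3 = 0.0164549
I_{2,2} = 0.0164549 + (0.0164549 − 0.0164796)/15 = 0.0164533

0.01645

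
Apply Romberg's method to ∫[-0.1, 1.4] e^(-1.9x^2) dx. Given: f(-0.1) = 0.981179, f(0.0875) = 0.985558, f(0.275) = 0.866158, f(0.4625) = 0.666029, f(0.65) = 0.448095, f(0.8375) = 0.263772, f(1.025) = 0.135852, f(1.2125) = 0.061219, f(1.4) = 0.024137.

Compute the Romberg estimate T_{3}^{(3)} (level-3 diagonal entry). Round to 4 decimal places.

T_{0}^{(0)} (trapezoid, 1 panel, h=1.5000): 0.753987
T_{1}^{(0)} (trapezoid, 2 panels, h=0.7500): 0.713065
T_{2}^{(0)} (trapezoid, 4 panels, h=0.3750): 0.732286
T_{3}^{(0)} (trapezoid, 8 panels, h=0.1875): 0.736751
T_{1}^{(1)} = 0.713065 + (0.713065 − 0.753987)/3 = 0.699424
T_{2}^{(1)} = 0.732286 + (0.732286 − 0.713065)/3 = 0.738693
T_{3}^{(1)} = 0.736751 + (0.736751 − 0.732286)/3 = 0.738239
T_{2}^{(2)} = 0.738693 + (0.738693 − 0.699424)/15 = 0.741311
T_{3}^{(2)} = 0.738239 + (0.738239 − 0.738693)/15 = 0.738209
T_{3}^{(3)} = 0.738209 + (0.738209 − 0.741311)/63 = 0.738160

0.7382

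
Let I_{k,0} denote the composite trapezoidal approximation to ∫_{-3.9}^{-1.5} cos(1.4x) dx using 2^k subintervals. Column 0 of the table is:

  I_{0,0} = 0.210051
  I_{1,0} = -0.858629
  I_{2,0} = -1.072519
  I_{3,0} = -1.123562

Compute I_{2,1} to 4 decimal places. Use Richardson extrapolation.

Richardson extrapolation on the trapezoidal column (denominator 4−1=3):
I_{2,1} = -1.072519 + (-1.072519 − (-0.858629))/3 = -1.143816

-1.1438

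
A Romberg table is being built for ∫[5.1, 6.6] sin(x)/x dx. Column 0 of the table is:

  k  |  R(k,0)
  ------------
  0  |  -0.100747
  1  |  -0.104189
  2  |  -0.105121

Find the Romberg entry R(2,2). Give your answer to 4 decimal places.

R(1,1) = (4·(-0.104189) − (-0.100747)) / 3 = -0.105336
R(2,1) = (4·(-0.105121) − (-0.104189)) / 3 = -0.105432
R(2,2) = -0.105432 + (-0.105432 − (-0.105336))/15 = -0.105438

-0.1054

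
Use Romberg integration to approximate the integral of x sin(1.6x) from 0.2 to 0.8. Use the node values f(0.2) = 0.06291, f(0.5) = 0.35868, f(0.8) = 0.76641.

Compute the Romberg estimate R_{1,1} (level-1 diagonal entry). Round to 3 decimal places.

R_{0,0} (trapezoid, 1 panel, h=0.6000): 0.24880
R_{1,0} (trapezoid, 2 panels, h=0.3000): 0.23200
R_{1,1} = 0.23200 + (0.23200 − 0.24880)/3 = 0.22640

0.226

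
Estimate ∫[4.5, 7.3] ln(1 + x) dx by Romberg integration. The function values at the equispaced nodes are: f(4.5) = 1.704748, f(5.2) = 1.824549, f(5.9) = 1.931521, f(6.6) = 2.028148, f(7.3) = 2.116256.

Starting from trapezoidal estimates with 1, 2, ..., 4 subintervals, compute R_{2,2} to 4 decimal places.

5.3888

R_{0,0} (trapezoid, 1 panel, h=2.8000): 5.349406
R_{1,0} (trapezoid, 2 panels, h=1.4000): 5.378832
R_{2,0} (trapezoid, 4 panels, h=0.7000): 5.386304
R_{1,1} = 5.378832 + (5.378832 − 5.349406)/3 = 5.388641
R_{2,1} = 5.386304 + (5.386304 − 5.378832)/3 = 5.388795
R_{2,2} = 5.388795 + (5.388795 − 5.388641)/15 = 5.388805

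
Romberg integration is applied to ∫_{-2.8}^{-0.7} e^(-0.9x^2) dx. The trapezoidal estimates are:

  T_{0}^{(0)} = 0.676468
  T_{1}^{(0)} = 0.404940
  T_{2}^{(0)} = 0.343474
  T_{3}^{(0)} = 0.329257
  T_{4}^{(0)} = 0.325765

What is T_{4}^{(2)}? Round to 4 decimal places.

Richardson extrapolation on the trapezoidal column (denominator 4−1=3):
T_{3}^{(1)} = 0.329257 + (0.329257 − 0.343474)/3 = 0.324518
T_{4}^{(1)} = (4·0.325765 − 0.329257) / 3 = 0.324601
T_{4}^{(2)} = 0.324601 + (0.324601 − 0.324518)/15 = 0.324607

0.3246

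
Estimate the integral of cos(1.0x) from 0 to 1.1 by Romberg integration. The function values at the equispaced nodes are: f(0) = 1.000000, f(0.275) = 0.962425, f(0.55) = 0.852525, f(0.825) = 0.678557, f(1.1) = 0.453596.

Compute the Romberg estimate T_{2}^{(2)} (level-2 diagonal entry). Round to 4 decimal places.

0.8912

T_{0}^{(0)} (trapezoid, 1 panel, h=1.1000): 0.799478
T_{1}^{(0)} (trapezoid, 2 panels, h=0.5500): 0.868628
T_{2}^{(0)} (trapezoid, 4 panels, h=0.2750): 0.885584
T_{1}^{(1)} = 0.868628 + (0.868628 − 0.799478)/3 = 0.891678
T_{2}^{(1)} = 0.885584 + (0.885584 − 0.868628)/3 = 0.891236
T_{2}^{(2)} = 0.891236 + (0.891236 − 0.891678)/15 = 0.891207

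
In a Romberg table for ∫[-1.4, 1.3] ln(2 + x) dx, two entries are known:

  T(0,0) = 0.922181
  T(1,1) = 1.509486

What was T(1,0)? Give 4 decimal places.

1.3627

From T(1,1) = (4·T(1,0) − T(0,0))/3, solve for T(1,0):
4·T(1,0) = 3·1.509486 + 0.922181 = 5.450639
T(1,0) = 1.362660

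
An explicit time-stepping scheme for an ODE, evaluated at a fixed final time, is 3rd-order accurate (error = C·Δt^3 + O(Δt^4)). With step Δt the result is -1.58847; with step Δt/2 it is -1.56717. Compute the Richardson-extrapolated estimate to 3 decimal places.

The leading error scales as Δt^3; refining by a factor of 2 reduces it by 2^3 = 8.
Extrapolated value = (8·A(Δt/2) − A(Δt)) / (8 − 1)
= (8·(-1.56717) − (-1.58847)) / 7
= -10.94889 / 7 = -1.56413

-1.564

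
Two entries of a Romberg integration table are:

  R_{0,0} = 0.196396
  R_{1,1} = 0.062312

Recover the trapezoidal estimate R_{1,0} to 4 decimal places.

0.0958

From R_{1,1} = (4·R_{1,0} − R_{0,0})/3, solve for R_{1,0}:
4·R_{1,0} = 3·0.062312 + 0.196396 = 0.383332
R_{1,0} = 0.095833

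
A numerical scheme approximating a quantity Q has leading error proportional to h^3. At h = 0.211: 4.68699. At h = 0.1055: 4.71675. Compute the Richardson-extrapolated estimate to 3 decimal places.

Extrapolated value = (8·A(h/2) − A(h)) / (8 − 1)
= (8·4.71675 − 4.68699) / 7
= 33.04701 / 7 = 4.72100

4.721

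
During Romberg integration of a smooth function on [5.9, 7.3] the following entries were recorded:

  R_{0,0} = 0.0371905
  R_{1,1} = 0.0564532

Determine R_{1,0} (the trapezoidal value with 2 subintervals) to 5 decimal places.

From R_{1,1} = (4·R_{1,0} − R_{0,0})/3, solve for R_{1,0}:
4·R_{1,0} = 3·0.0564532 + 0.0371905 = 0.2065501
R_{1,0} = 0.0516375

0.05164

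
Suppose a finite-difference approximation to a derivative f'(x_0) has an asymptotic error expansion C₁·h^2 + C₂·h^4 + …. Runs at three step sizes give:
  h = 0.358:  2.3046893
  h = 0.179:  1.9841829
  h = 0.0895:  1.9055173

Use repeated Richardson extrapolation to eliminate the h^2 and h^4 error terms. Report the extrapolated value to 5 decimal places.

First eliminate the h^2 term (factor 2^2 = 4):
  B₁ = (4·1.9841829 − 2.3046893)/3 = 1.8773474
  B₂ = (4·1.9055173 − 1.9841829)/3 = 1.8792954
Then eliminate the h^4 term (factor 2^4 = 16):
  (16·1.8792954 − 1.8773474)/15 = 1.8794253

1.87943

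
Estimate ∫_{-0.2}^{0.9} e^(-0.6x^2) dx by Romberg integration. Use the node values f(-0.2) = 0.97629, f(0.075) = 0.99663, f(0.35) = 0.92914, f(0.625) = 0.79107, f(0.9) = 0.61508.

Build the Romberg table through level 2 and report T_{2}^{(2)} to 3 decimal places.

T_{0}^{(0)} (trapezoid, 1 panel, h=1.1000): 0.87525
T_{1}^{(0)} (trapezoid, 2 panels, h=0.5500): 0.94865
T_{2}^{(0)} (trapezoid, 4 panels, h=0.2750): 0.96594
T_{1}^{(1)} = 0.94865 + (0.94865 − 0.87525)/3 = 0.97312
T_{2}^{(1)} = 0.96594 + (0.96594 − 0.94865)/3 = 0.97170
T_{2}^{(2)} = 0.97170 + (0.97170 − 0.97312)/15 = 0.97161

0.972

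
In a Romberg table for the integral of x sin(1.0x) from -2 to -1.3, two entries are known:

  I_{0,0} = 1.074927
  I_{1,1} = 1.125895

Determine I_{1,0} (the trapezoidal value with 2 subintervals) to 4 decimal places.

From I_{1,1} = (4·I_{1,0} − I_{0,0})/3, solve for I_{1,0}:
4·I_{1,0} = 3·1.125895 + 1.074927 = 4.452612
I_{1,0} = 1.113153

1.1132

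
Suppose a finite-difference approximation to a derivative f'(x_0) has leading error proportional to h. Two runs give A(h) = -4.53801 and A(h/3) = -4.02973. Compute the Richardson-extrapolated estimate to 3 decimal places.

-3.776

The leading error scales as h; refining by a factor of 3 reduces it by 3^1 = 3.
Extrapolated value = (3·A(h/3) − A(h)) / (3 − 1)
= (3·(-4.02973) − (-4.53801)) / 2
= -7.55118 / 2 = -3.77559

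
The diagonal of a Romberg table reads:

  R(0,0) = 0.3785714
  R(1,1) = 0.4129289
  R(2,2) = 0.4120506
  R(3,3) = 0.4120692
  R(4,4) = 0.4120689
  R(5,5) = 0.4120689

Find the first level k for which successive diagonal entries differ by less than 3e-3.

|R(1,1) − R(0,0)| = 0.0343575 ≥ 3e-3
|R(2,2) − R(1,1)| = 0.0008783 < 3e-3

k = 2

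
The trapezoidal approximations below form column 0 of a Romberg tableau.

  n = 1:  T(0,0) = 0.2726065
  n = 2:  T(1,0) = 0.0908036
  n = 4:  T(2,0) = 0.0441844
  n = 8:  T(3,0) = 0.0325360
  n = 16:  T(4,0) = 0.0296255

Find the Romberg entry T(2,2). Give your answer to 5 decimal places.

T(1,1) = (4·0.0908036 − 0.2726065) / 3 = 0.0302026
T(2,1) = (4·0.0441844 − 0.0908036) / 3 = 0.0286447
T(2,2) = 0.0286447 + (0.0286447 − 0.0302026)/15 = 0.0285408

0.02854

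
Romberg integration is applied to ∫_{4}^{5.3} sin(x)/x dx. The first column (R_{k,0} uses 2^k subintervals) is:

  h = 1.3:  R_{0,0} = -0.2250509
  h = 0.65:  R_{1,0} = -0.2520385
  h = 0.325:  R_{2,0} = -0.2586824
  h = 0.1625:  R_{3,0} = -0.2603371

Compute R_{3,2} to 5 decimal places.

-0.26089

R_{2,1} = (4·(-0.2586824) − (-0.2520385)) / 3 = -0.2608970
R_{3,1} = -0.2603371 + (-0.2603371 − (-0.2586824))/3 = -0.2608887
R_{3,2} = -0.2608887 + (-0.2608887 − (-0.2608970))/15 = -0.2608881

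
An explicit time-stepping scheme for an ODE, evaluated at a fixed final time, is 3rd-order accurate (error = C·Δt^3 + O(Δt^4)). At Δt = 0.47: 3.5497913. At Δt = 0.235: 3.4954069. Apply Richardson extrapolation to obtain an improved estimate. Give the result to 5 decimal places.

Extrapolated value = (8·A(Δt/2) − A(Δt)) / (8 − 1)
= (8·3.4954069 − 3.5497913) / 7
= 24.4134639 / 7 = 3.4876377

3.48764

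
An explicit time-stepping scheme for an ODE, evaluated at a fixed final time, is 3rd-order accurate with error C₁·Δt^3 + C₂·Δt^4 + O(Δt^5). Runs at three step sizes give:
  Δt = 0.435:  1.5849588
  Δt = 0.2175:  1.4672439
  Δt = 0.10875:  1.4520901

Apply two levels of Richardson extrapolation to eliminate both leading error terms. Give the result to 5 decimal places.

First eliminate the Δt^3 term (factor 2^3 = 8):
  B₁ = (8·1.4672439 − 1.5849588)/7 = 1.4504275
  B₂ = (8·1.4520901 − 1.4672439)/7 = 1.4499253
Then eliminate the Δt^4 term (factor 2^4 = 16):
  (16·1.4499253 − 1.4504275)/15 = 1.4498918

1.44989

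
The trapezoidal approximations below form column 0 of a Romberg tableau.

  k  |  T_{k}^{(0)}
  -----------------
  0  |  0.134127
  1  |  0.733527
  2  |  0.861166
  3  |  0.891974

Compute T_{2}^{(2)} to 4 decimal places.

0.9017

T_{1}^{(1)} = 0.733527 + (0.733527 − 0.134127)/3 = 0.933327
T_{2}^{(1)} = (4·0.861166 − 0.733527) / 3 = 0.903712
T_{2}^{(2)} = 0.903712 + (0.903712 − 0.933327)/15 = 0.901738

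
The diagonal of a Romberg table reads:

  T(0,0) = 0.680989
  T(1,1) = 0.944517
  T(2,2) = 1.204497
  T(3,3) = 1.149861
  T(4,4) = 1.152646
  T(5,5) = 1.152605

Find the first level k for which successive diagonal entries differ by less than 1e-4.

|T(1,1) − T(0,0)| = 0.263528 ≥ 1e-4
|T(2,2) − T(1,1)| = 0.259980 ≥ 1e-4
|T(3,3) − T(2,2)| = 0.054636 ≥ 1e-4
|T(4,4) − T(3,3)| = 0.002785 ≥ 1e-4
|T(5,5) − T(4,4)| = 0.000041 < 1e-4

k = 5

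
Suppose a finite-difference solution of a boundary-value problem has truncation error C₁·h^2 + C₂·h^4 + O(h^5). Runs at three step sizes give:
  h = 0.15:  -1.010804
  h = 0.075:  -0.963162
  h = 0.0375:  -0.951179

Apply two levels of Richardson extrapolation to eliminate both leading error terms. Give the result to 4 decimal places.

-0.9472

First eliminate the h^2 term (factor 2^2 = 4):
  B₁ = (4·(-0.963162) − (-1.010804))/3 = -0.947281
  B₂ = (4·(-0.951179) − (-0.963162))/3 = -0.947185
Then eliminate the h^4 term (factor 2^4 = 16):
  (16·(-0.947185) − (-0.947281))/15 = -0.947179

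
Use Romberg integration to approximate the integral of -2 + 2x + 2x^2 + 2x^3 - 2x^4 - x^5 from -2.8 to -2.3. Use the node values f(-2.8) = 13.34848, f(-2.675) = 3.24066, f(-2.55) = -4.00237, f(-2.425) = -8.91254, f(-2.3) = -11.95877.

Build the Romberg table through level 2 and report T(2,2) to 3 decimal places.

T(0,0) (trapezoid, 1 panel, h=0.5000): 0.34743
T(1,0) (trapezoid, 2 panels, h=0.2500): -0.82688
T(2,0) (trapezoid, 4 panels, h=0.1250): -1.12242
T(1,1) = -0.82688 + (-0.82688 − 0.34743)/3 = -1.21832
T(2,1) = -1.12242 + (-1.12242 − (-0.82688))/3 = -1.22093
T(2,2) = -1.22093 + (-1.22093 − (-1.21832))/15 = -1.22110

-1.221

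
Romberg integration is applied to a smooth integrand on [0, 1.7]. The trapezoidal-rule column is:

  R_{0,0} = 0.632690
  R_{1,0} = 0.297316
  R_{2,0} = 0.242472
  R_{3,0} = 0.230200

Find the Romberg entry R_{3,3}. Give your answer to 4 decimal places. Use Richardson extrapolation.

0.2262

Richardson extrapolation on the trapezoidal column (denominator 4−1=3):
R_{1,1} = (4·0.297316 − 0.632690) / 3 = 0.185525
R_{2,1} = 0.242472 + (0.242472 − 0.297316)/3 = 0.224191
R_{3,1} = 0.230200 + (0.230200 − 0.242472)/3 = 0.226109
R_{2,2} = 0.224191 + (0.224191 − 0.185525)/15 = 0.226769
R_{3,2} = (16·0.226109 − 0.224191) / 15 = 0.226237
R_{3,3} = 0.226237 + (0.226237 − 0.226769)/63 = 0.226229
(Column j=1 coincides with Simpson's rule on the same nodes.)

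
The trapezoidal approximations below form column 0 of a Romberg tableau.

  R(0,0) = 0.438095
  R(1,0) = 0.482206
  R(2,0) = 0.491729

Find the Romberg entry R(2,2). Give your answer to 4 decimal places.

Richardson extrapolation on the trapezoidal column (denominator 4−1=3):
R(1,1) = (4·0.482206 − 0.438095) / 3 = 0.496910
R(2,1) = (4·0.491729 − 0.482206) / 3 = 0.494903
R(2,2) = 0.494903 + (0.494903 − 0.496910)/15 = 0.494769
(Column j=1 coincides with Simpson's rule on the same nodes.)

0.4948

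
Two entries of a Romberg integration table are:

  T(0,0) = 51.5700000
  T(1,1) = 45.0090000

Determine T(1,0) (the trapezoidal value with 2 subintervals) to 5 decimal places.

From T(1,1) = (4·T(1,0) − T(0,0))/3, solve for T(1,0):
4·T(1,0) = 3·45.0090000 + 51.5700000 = 186.5970000
T(1,0) = 46.6492500

46.64925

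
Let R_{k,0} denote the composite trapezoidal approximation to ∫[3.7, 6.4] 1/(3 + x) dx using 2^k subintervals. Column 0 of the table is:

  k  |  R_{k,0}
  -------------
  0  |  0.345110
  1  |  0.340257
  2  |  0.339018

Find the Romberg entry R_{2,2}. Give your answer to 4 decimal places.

0.3386

Richardson extrapolation on the trapezoidal column (denominator 4−1=3):
R_{1,1} = 0.340257 + (0.340257 − 0.345110)/3 = 0.338639
R_{2,1} = (4·0.339018 − 0.340257) / 3 = 0.338605
R_{2,2} = 0.338605 + (0.338605 − 0.338639)/15 = 0.338603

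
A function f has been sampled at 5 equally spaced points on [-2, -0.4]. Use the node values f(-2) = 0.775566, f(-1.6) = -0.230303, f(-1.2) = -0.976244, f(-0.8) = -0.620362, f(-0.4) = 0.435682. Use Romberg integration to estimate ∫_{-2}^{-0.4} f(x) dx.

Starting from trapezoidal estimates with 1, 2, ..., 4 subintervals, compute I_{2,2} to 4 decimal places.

-0.5415

I_{0,0} (trapezoid, 1 panel, h=1.6000): 0.968998
I_{1,0} (trapezoid, 2 panels, h=0.8000): -0.296496
I_{2,0} (trapezoid, 4 panels, h=0.4000): -0.488514
I_{1,1} = -0.296496 + (-0.296496 − 0.968998)/3 = -0.718327
I_{2,1} = -0.488514 + (-0.488514 − (-0.296496))/3 = -0.552520
I_{2,2} = -0.552520 + (-0.552520 − (-0.718327))/15 = -0.541466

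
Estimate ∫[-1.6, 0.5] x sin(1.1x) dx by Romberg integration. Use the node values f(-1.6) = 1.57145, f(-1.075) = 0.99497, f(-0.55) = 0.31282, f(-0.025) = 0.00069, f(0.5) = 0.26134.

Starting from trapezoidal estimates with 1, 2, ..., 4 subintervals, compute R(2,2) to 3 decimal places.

1.130

R(0,0) (trapezoid, 1 panel, h=2.1000): 1.92443
R(1,0) (trapezoid, 2 panels, h=1.0500): 1.29068
R(2,0) (trapezoid, 4 panels, h=0.5250): 1.16806
R(1,1) = 1.29068 + (1.29068 − 1.92443)/3 = 1.07943
R(2,1) = 1.16806 + (1.16806 − 1.29068)/3 = 1.12719
R(2,2) = 1.12719 + (1.12719 − 1.07943)/15 = 1.13037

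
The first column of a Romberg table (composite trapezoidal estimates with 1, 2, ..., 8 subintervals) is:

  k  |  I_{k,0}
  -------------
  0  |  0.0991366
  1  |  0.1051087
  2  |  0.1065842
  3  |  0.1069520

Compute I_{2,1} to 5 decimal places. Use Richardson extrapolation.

0.10708

Richardson extrapolation on the trapezoidal column (denominator 4−1=3):
I_{2,1} = (4·0.1065842 − 0.1051087) / 3 = 0.1070760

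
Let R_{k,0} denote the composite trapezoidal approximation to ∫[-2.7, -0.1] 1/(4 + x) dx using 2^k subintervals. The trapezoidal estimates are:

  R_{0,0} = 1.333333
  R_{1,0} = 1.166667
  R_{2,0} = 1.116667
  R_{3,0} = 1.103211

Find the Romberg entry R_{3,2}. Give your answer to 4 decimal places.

1.0986

Richardson extrapolation on the trapezoidal column (denominator 4−1=3):
R_{2,1} = 1.116667 + (1.116667 − 1.166667)/3 = 1.100000
R_{3,1} = 1.103211 + (1.103211 − 1.116667)/3 = 1.098726
R_{3,2} = 1.098726 + (1.098726 − 1.100000)/15 = 1.098641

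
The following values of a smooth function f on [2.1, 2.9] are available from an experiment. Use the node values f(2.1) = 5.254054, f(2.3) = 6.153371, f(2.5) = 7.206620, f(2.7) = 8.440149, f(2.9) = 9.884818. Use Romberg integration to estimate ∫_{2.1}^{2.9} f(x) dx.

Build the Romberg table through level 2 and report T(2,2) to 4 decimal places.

T(0,0) (trapezoid, 1 panel, h=0.8000): 6.055549
T(1,0) (trapezoid, 2 panels, h=0.4000): 5.910422
T(2,0) (trapezoid, 4 panels, h=0.2000): 5.873915
T(1,1) = 5.910422 + (5.910422 − 6.055549)/3 = 5.862046
T(2,1) = 5.873915 + (5.873915 − 5.910422)/3 = 5.861746
T(2,2) = 5.861746 + (5.861746 − 5.862046)/15 = 5.861726

5.8617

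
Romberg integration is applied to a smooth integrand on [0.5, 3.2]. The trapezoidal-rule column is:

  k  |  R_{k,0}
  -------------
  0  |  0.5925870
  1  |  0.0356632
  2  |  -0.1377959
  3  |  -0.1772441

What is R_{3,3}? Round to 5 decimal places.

-0.18991

Richardson extrapolation on the trapezoidal column (denominator 4−1=3):
R_{1,1} = 0.0356632 + (0.0356632 − 0.5925870)/3 = -0.1499781
R_{2,1} = (4·(-0.1377959) − 0.0356632) / 3 = -0.1956156
R_{3,1} = -0.1772441 + (-0.1772441 − (-0.1377959))/3 = -0.1903935
R_{2,2} = -0.1956156 + (-0.1956156 − (-0.1499781))/15 = -0.1986581
R_{3,2} = (16·(-0.1903935) − (-0.1956156)) / 15 = -0.1900454
R_{3,3} = (64·(-0.1900454) − (-0.1986581)) / 63 = -0.1899087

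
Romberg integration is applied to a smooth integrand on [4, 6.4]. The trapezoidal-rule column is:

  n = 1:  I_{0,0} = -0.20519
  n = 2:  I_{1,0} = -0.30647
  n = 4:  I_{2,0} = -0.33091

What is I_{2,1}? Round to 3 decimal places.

-0.339

Richardson extrapolation on the trapezoidal column (denominator 4−1=3):
I_{2,1} = -0.33091 + (-0.33091 − (-0.30647))/3 = -0.33906
(Column j=1 coincides with Simpson's rule on the same nodes.)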